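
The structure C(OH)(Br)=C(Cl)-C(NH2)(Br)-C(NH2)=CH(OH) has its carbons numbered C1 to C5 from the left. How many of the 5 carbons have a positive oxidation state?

Tallying each carbon's bonds:
C1: 2C, 1O, 1Br → 0 + 1 + 1 = +2
C2: 3C, 1Cl → 0 + 1 = +1
C3: 2C, 1N, 1Br → 0 + 1 + 1 = +2
C4: 3C, 1N → 0 + 1 = +1
C5: 2C, 1H, 1O → 0 − 1 + 1 = 0
4 carbons (C1, C2, C3, C4) meet the condition.

4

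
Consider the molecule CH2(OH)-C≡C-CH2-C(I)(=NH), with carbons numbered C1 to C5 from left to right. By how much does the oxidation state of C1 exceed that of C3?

C1: 1C, 2H, 1O → 0 − 2 + 1 = -1
C3: 4C → 0 = 0
Difference: -1 − (0) = -1.

-1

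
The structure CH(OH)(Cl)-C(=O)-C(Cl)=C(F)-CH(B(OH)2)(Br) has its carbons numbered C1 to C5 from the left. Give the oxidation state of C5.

Each bond to a more electronegative atom (O, N, halogen) counts +1, each bond to a less electronegative atom (H, metal, B, Si) counts −1, and each C–C bond counts 0.
C5 has one bond to C (0), one bond to H (-1), one bond to B (-1), one bond to Br (+1).
Oxidation state = 0 − 1 − 1 + 1 = -1.

-1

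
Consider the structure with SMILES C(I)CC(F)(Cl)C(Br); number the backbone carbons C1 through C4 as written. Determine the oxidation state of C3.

+2

Bonds to more-electronegative neighbours contribute +1 each, bonds to H or metals contribute −1 each, and C–C bonds contribute 0.
C3 has one bond to C (0), one bond to C (0), one bond to F (+1), one bond to Cl (+1).
Oxidation state = 0 + 0 + 1 + 1 = +2.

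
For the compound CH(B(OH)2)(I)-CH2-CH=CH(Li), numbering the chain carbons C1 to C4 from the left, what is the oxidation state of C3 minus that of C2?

C3: 3C, 1H → 0 − 1 = -1
C2: 2C, 2H → 0 − 2 = -2
Difference: -1 − (-2) = +1.

+1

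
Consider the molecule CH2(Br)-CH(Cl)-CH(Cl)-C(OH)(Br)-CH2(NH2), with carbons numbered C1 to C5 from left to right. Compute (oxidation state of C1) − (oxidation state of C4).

-3

C1: 1C, 2H, 1Br → 0 − 2 + 1 = -1
C4: 2C, 1O, 1Br → 0 + 1 + 1 = +2
Difference: -1 − (+2) = -3.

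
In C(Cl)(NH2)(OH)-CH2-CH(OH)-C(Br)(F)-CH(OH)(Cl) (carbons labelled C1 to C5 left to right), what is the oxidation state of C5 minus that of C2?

+3

C5: 1C, 1H, 1O, 1Cl → 0 − 1 + 1 + 1 = +1
C2: 2C, 2H → 0 − 2 = -2
Difference: +1 − (-2) = +3.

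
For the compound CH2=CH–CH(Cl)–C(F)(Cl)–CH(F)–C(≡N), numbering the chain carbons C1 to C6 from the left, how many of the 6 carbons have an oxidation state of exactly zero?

Count +1 for every bond to an atom more electronegative than carbon and −1 for every bond to one less electronegative; C–C bonds are 0. Tallying each carbon:
C1: 2C, 2H → 0 − 2 = -2
C2: 3C, 1H → 0 − 1 = -1
C3: 2C, 1H, 1Cl → 0 − 1 + 1 = 0
C4: 2C, 1F, 1Cl → 0 + 1 + 1 = +2
C5: 2C, 1H, 1F → 0 − 1 + 1 = 0
C6: 1C, 3N → 0 + 3 = +3
2 carbons (C3, C5) meet the condition.

2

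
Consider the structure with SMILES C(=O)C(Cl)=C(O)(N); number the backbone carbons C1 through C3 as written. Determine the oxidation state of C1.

+1

Bonds to more-electronegative neighbours contribute +1 each, bonds to H or metals contribute −1 each, and C–C bonds contribute 0.
C1 has one bond to C (0), one bond to H (-1), a double bond to O (2×+1 = +2).
Oxidation state = 0 − 1 + 2 = +1.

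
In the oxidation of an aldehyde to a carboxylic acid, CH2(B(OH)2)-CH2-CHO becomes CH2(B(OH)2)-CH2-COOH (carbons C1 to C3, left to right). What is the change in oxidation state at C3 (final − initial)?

Before: C3 has 1 bond to C, 1 bond to H, 2 bonds to O → oxidation state +1.
After: C3 has 1 bond to C, 3 bonds to O → oxidation state +3.
Δ = +3 − (+1) = +2, so this is an oxidation at C3.

+2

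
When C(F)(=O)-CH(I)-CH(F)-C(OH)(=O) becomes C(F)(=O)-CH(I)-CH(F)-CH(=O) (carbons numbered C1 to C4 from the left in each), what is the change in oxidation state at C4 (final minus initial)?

Before: C4 has 1 bond to C, 3 bonds to O → oxidation state +3.
After: C4 has 1 bond to C, 1 bond to H, 2 bonds to O → oxidation state +1.
Δ = +1 − (+3) = -2, so this is a reduction at C4.

-2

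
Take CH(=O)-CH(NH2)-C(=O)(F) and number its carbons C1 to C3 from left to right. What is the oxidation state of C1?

+1

Count +1 for every bond to an atom more electronegative than carbon and −1 for every bond to one less electronegative; C–C bonds are 0.
C1 has one bond to C (0), one bond to H (-1), a double bond to O (2×+1 = +2).
Oxidation state = 0 − 1 + 2 = +1.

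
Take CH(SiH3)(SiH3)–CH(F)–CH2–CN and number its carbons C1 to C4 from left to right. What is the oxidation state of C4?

Count +1 for every bond to an atom more electronegative than carbon and −1 for every bond to one less electronegative; C–C bonds are 0.
C4 has one bond to C (0), a triple bond to N (3×+1 = +3).
Oxidation state = 0 + 3 = +3.

+3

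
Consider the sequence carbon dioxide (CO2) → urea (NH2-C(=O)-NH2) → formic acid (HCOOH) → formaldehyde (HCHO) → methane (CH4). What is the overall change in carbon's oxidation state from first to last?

Carbon oxidation states along the series — carbon dioxide: +4, urea: +4, formic acid: +2, formaldehyde: 0, methane: -4.
Net change = -4 − (+4) = -8.

-8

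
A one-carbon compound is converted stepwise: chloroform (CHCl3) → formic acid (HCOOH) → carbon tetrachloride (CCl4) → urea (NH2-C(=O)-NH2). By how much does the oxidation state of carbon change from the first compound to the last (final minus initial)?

Carbon oxidation states along the series — chloroform: +2, formic acid: +2, carbon tetrachloride: +4, urea: +4.
Net change = +4 − (+2) = +2.

+2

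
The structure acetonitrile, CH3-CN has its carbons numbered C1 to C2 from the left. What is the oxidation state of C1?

-3

C1 has one bond to H (-1), one bond to H (-1), one bond to H (-1), one bond to C (0).
Oxidation state = -1 − 1 − 1 + 0 = -3.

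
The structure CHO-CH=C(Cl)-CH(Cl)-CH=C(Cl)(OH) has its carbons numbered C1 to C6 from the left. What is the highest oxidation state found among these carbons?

+2

Tallying each carbon's bonds:
C1: 1C, 1H, 2O → 0 − 1 + 2 = +1
C2: 3C, 1H → 0 − 1 = -1
C3: 3C, 1Cl → 0 + 1 = +1
C4: 2C, 1H, 1Cl → 0 − 1 + 1 = 0
C5: 3C, 1H → 0 − 1 = -1
C6: 2C, 1O, 1Cl → 0 + 1 + 1 = +2
The highest value is +2.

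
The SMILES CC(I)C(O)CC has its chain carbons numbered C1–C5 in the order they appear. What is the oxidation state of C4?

C4 has one bond to C (0), one bond to C (0), one bond to H (-1), one bond to H (-1).
Oxidation state = 0 + 0 − 1 − 1 = -2.

-2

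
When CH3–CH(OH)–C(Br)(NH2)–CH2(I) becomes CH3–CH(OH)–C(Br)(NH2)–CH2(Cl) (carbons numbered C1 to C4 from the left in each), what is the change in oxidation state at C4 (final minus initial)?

0

Before: C4 has 1 bond to C, 2 bonds to H, 1 bond to I → oxidation state -1.
After: C4 has 1 bond to C, 2 bonds to H, 1 bond to Cl → oxidation state -1.
Δ = -1 − (-1) = 0, so no net redox change at C4.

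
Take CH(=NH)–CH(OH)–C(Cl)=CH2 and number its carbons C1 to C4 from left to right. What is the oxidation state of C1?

Assign +1 per bond to O/N/halogen, −1 per bond to H or an electropositive element, and 0 per bond to carbon.
C1 has one bond to C (0), a double bond to N (2×+1 = +2), one bond to H (-1).
Oxidation state = 0 + 2 − 1 = +1.

+1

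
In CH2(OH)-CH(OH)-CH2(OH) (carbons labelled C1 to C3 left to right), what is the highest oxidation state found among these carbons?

0

Assign +1 per bond to O/N/halogen, −1 per bond to H or an electropositive element, and 0 per bond to carbon. Tallying each carbon:
C1: 1C, 2H, 1O → 0 − 2 + 1 = -1
C2: 2C, 1H, 1O → 0 − 1 + 1 = 0
C3: 1C, 2H, 1O → 0 − 2 + 1 = -1
The highest value is 0.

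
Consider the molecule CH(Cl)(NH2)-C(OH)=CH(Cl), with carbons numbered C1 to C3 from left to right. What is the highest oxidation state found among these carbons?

+1

Bonds to more-electronegative neighbours contribute +1 each, bonds to H or metals contribute −1 each, and C–C bonds contribute 0. Tallying each carbon:
C1: 1C, 1H, 1N, 1Cl → 0 − 1 + 1 + 1 = +1
C2: 3C, 1O → 0 + 1 = +1
C3: 2C, 1H, 1Cl → 0 − 1 + 1 = 0
The highest value is +1.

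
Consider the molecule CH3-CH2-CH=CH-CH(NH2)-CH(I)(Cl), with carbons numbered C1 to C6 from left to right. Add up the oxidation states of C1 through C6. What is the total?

-6

Each bond to a more electronegative atom (O, N, halogen) counts +1, each bond to a less electronegative atom (H, metal, B, Si) counts −1, and each C–C bond counts 0. Tallying each carbon:
C1: 1C, 3H → 0 − 3 = -3
C2: 2C, 2H → 0 − 2 = -2
C3: 3C, 1H → 0 − 1 = -1
C4: 3C, 1H → 0 − 1 = -1
C5: 2C, 1H, 1N → 0 − 1 + 1 = 0
C6: 1C, 1H, 1Cl, 1I → 0 − 1 + 1 + 1 = +1
Sum = -3 − 2 − 1 − 1 + 0 + 1 = -6.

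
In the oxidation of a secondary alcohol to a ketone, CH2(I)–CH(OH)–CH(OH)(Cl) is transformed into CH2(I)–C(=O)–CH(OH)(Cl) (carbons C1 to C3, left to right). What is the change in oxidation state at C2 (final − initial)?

Before: C2 has 2 bonds to C, 1 bond to H, 1 bond to O → oxidation state 0.
After: C2 has 2 bonds to C, 2 bonds to O → oxidation state +2.
Δ = +2 − (0) = +2, so this is an oxidation at C2.

+2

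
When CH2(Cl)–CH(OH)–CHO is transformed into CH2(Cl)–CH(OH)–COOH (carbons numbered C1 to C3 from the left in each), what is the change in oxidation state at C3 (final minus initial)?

+2

Before: C3 has 1 bond to C, 1 bond to H, 2 bonds to O → oxidation state +1.
After: C3 has 1 bond to C, 3 bonds to O → oxidation state +3.
Δ = +3 − (+1) = +2, so this is an oxidation at C3.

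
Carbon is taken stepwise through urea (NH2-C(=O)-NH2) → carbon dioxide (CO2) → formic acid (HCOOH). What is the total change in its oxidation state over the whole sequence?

-2

Carbon oxidation states along the series — urea: +4, carbon dioxide: +4, formic acid: +2.
Net change = +2 − (+4) = -2.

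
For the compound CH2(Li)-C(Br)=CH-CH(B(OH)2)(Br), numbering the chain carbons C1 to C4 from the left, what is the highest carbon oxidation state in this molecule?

Bonds to more-electronegative neighbours contribute +1 each, bonds to H or metals contribute −1 each, and C–C bonds contribute 0. Tallying each carbon:
C1: 1C, 2H, 1Li → 0 − 2 − 1 = -3
C2: 3C, 1Br → 0 + 1 = +1
C3: 3C, 1H → 0 − 1 = -1
C4: 1C, 1H, 1Br, 1B → 0 − 1 + 1 − 1 = -1
The highest value is +1.

+1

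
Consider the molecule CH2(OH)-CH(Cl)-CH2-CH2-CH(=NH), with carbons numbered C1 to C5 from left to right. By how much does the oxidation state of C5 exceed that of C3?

C5: 1C, 1H, 2N → 0 − 1 + 2 = +1
C3: 2C, 2H → 0 − 2 = -2
Difference: +1 − (-2) = +3.

+3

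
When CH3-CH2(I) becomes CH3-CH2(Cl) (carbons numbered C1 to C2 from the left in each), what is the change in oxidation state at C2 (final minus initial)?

0

Before: C2 has 1 bond to C, 2 bonds to H, 1 bond to I → oxidation state -1.
After: C2 has 1 bond to C, 2 bonds to H, 1 bond to Cl → oxidation state -1.
Δ = -1 − (-1) = 0, so no net redox change at C2.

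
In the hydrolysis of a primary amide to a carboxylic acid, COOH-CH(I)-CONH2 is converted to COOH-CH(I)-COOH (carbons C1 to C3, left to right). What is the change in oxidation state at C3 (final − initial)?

Before: C3 has 1 bond to C, 2 bonds to O, 1 bond to N → oxidation state +3.
After: C3 has 1 bond to C, 3 bonds to O → oxidation state +3.
Δ = +3 − (+3) = 0, so no net redox change at C3.

0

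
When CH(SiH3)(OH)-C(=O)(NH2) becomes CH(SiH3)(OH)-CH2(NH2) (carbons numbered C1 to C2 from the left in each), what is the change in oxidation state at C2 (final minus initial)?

-4

Before: C2 has 1 bond to C, 2 bonds to O, 1 bond to N → oxidation state +3.
After: C2 has 1 bond to C, 2 bonds to H, 1 bond to N → oxidation state -1.
Δ = -1 − (+3) = -4, so this is a reduction at C2.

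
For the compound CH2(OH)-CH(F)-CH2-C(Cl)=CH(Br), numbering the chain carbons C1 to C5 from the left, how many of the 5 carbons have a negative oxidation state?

Each bond to a more electronegative atom (O, N, halogen) counts +1, each bond to a less electronegative atom (H, metal, B, Si) counts −1, and each C–C bond counts 0. Tallying each carbon:
C1: 1C, 2H, 1O → 0 − 2 + 1 = -1
C2: 2C, 1H, 1F → 0 − 1 + 1 = 0
C3: 2C, 2H → 0 − 2 = -2
C4: 3C, 1Cl → 0 + 1 = +1
C5: 2C, 1H, 1Br → 0 − 1 + 1 = 0
2 carbons (C1, C3) meet the condition.

2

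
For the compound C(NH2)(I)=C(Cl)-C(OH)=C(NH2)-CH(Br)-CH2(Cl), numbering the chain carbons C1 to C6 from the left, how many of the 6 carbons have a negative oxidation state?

Each bond to a more electronegative atom (O, N, halogen) counts +1, each bond to a less electronegative atom (H, metal, B, Si) counts −1, and each C–C bond counts 0. Tallying each carbon:
C1: 2C, 1N, 1I → 0 + 1 + 1 = +2
C2: 3C, 1Cl → 0 + 1 = +1
C3: 3C, 1O → 0 + 1 = +1
C4: 3C, 1N → 0 + 1 = +1
C5: 2C, 1H, 1Br → 0 − 1 + 1 = 0
C6: 1C, 2H, 1Cl → 0 − 2 + 1 = -1
1 carbon (C6) meets the condition.

1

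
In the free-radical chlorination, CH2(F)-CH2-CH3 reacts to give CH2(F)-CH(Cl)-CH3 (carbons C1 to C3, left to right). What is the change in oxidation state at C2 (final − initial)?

+2

Before: C2 has 2 bonds to C, 2 bonds to H → oxidation state -2.
After: C2 has 2 bonds to C, 1 bond to H, 1 bond to Cl → oxidation state 0.
Δ = 0 − (-2) = +2, so this is an oxidation at C2.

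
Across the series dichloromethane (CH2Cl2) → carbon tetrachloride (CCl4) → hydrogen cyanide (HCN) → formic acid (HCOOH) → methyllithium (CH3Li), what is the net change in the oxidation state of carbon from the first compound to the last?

-4

Carbon oxidation states along the series — dichloromethane: 0, carbon tetrachloride: +4, hydrogen cyanide: +2, formic acid: +2, methyllithium: -4.
Net change = -4 − (0) = -4.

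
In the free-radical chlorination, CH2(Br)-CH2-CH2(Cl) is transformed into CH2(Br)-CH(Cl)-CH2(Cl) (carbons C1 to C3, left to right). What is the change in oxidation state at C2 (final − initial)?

+2

Before: C2 has 2 bonds to C, 2 bonds to H → oxidation state -2.
After: C2 has 2 bonds to C, 1 bond to H, 1 bond to Cl → oxidation state 0.
Δ = 0 − (-2) = +2, so this is an oxidation at C2.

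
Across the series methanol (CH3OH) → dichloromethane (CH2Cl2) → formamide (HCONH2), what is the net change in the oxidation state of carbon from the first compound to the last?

+4

Carbon oxidation states along the series — methanol: -2, dichloromethane: 0, formamide: +2.
Net change = +2 − (-2) = +4.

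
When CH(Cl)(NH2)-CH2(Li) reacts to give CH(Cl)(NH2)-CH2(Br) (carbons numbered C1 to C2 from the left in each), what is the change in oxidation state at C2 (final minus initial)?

+2

Before: C2 has 1 bond to C, 2 bonds to H, 1 bond to Li → oxidation state -3.
After: C2 has 1 bond to C, 2 bonds to H, 1 bond to Br → oxidation state -1.
Δ = -1 − (-3) = +2, so this is an oxidation at C2.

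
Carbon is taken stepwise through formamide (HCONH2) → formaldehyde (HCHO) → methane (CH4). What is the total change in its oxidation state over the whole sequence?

-6

Carbon oxidation states along the series — formamide: +2, formaldehyde: 0, methane: -4.
Net change = -4 − (+2) = -6.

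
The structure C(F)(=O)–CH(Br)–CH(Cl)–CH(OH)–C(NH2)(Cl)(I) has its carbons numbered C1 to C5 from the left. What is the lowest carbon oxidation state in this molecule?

Tallying each carbon's bonds:
C1: 1C, 2O, 1F → 0 + 2 + 1 = +3
C2: 2C, 1H, 1Br → 0 − 1 + 1 = 0
C3: 2C, 1H, 1Cl → 0 − 1 + 1 = 0
C4: 2C, 1H, 1O → 0 − 1 + 1 = 0
C5: 1C, 1N, 1Cl, 1I → 0 + 1 + 1 + 1 = +3
The lowest value is 0.

0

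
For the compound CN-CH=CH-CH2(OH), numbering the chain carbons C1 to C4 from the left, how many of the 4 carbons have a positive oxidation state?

Tallying each carbon's bonds:
C1: 1C, 3N → 0 + 3 = +3
C2: 3C, 1H → 0 − 1 = -1
C3: 3C, 1H → 0 − 1 = -1
C4: 1C, 2H, 1O → 0 − 2 + 1 = -1
1 carbon (C1) meets the condition.

1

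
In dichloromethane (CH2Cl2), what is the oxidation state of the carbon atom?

Bonds to more-electronegative neighbours contribute +1 each, bonds to H or metals contribute −1 each, and C–C bonds contribute 0.
The carbon has one bond to H (-1), one bond to H (-1), one bond to Cl (+1), one bond to Cl (+1).
Oxidation state = -1 − 1 + 1 + 1 = 0.

0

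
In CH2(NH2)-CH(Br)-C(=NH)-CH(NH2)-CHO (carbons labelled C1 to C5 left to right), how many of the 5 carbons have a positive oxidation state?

Bonds to more-electronegative neighbours contribute +1 each, bonds to H or metals contribute −1 each, and C–C bonds contribute 0. Tallying each carbon:
C1: 1C, 2H, 1N → 0 − 2 + 1 = -1
C2: 2C, 1H, 1Br → 0 − 1 + 1 = 0
C3: 2C, 2N → 0 + 2 = +2
C4: 2C, 1H, 1N → 0 − 1 + 1 = 0
C5: 1C, 1H, 2O → 0 − 1 + 2 = +1
2 carbons (C3, C5) meet the condition.

2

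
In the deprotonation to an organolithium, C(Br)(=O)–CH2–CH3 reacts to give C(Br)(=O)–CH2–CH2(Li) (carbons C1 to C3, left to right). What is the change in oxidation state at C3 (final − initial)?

Before: C3 has 1 bond to C, 3 bonds to H → oxidation state -3.
After: C3 has 1 bond to C, 2 bonds to H, 1 bond to Li → oxidation state -3.
Δ = -3 − (-3) = 0, so no net redox change at C3.

0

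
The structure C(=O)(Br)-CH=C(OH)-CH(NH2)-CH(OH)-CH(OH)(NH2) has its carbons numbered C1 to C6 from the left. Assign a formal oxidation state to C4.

Bonds to more-electronegative neighbours contribute +1 each, bonds to H or metals contribute −1 each, and C–C bonds contribute 0.
C4 has one bond to C (0), one bond to C (0), one bond to H (-1), one bond to N (+1).
Oxidation state = 0 + 0 − 1 + 1 = 0.

0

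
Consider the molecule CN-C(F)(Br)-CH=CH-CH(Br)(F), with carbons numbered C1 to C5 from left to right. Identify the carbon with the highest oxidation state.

Count +1 for every bond to an atom more electronegative than carbon and −1 for every bond to one less electronegative; C–C bonds are 0. Tallying each carbon:
C1: 1C, 3N → 0 + 3 = +3
C2: 2C, 1F, 1Br → 0 + 1 + 1 = +2
C3: 3C, 1H → 0 − 1 = -1
C4: 3C, 1H → 0 − 1 = -1
C5: 1C, 1H, 1F, 1Br → 0 − 1 + 1 + 1 = +1
The most oxidised carbon is C1 at +3.

C1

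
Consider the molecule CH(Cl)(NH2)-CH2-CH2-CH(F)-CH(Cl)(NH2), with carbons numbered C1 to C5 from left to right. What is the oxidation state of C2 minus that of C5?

C2: 2C, 2H → 0 − 2 = -2
C5: 1C, 1H, 1N, 1Cl → 0 − 1 + 1 + 1 = +1
Difference: -2 − (+1) = -3.

-3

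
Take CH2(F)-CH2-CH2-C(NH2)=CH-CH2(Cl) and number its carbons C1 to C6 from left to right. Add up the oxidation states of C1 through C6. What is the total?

Assign +1 per bond to O/N/halogen, −1 per bond to H or an electropositive element, and 0 per bond to carbon. Tallying each carbon:
C1: 1C, 2H, 1F → 0 − 2 + 1 = -1
C2: 2C, 2H → 0 − 2 = -2
C3: 2C, 2H → 0 − 2 = -2
C4: 3C, 1N → 0 + 1 = +1
C5: 3C, 1H → 0 − 1 = -1
C6: 1C, 2H, 1Cl → 0 − 2 + 1 = -1
Sum = -1 − 2 − 2 + 1 − 1 − 1 = -6.

-6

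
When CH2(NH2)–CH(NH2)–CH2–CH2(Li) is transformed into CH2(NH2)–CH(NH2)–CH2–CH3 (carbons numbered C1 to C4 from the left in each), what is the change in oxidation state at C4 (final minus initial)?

0

Before: C4 has 1 bond to C, 2 bonds to H, 1 bond to Li → oxidation state -3.
After: C4 has 1 bond to C, 3 bonds to H → oxidation state -3.
Δ = -3 − (-3) = 0, so no net redox change at C4.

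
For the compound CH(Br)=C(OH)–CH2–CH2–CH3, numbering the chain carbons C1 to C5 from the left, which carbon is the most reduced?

C5

Assign +1 per bond to O/N/halogen, −1 per bond to H or an electropositive element, and 0 per bond to carbon. Tallying each carbon:
C1: 2C, 1H, 1Br → 0 − 1 + 1 = 0
C2: 3C, 1O → 0 + 1 = +1
C3: 2C, 2H → 0 − 2 = -2
C4: 2C, 2H → 0 − 2 = -2
C5: 1C, 3H → 0 − 3 = -3
The most reduced carbon is C5 at -3.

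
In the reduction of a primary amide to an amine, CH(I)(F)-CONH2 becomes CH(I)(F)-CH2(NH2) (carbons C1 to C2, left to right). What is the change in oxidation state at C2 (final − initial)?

-4

Before: C2 has 1 bond to C, 2 bonds to O, 1 bond to N → oxidation state +3.
After: C2 has 1 bond to C, 2 bonds to H, 1 bond to N → oxidation state -1.
Δ = -1 − (+3) = -4, so this is a reduction at C2.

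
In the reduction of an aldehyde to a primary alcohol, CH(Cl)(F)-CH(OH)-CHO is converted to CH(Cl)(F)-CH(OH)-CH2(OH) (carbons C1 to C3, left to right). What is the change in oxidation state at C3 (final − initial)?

-2

Before: C3 has 1 bond to C, 1 bond to H, 2 bonds to O → oxidation state +1.
After: C3 has 1 bond to C, 2 bonds to H, 1 bond to O → oxidation state -1.
Δ = -1 − (+1) = -2, so this is a reduction at C3.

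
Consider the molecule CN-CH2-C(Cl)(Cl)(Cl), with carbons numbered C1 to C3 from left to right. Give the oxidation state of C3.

+3

C3 has one bond to C (0), one bond to Cl (+1), one bond to Cl (+1), one bond to Cl (+1).
Oxidation state = 0 + 1 + 1 + 1 = +3.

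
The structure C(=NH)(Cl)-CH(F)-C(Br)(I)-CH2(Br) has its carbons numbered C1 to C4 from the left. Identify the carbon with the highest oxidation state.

C1

Assign +1 per bond to O/N/halogen, −1 per bond to H or an electropositive element, and 0 per bond to carbon. Tallying each carbon:
C1: 1C, 2N, 1Cl → 0 + 2 + 1 = +3
C2: 2C, 1H, 1F → 0 − 1 + 1 = 0
C3: 2C, 1Br, 1I → 0 + 1 + 1 = +2
C4: 1C, 2H, 1Br → 0 − 2 + 1 = -1
The most oxidised carbon is C1 at +3.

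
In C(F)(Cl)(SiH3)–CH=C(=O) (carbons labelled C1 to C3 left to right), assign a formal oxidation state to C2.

Count +1 for every bond to an atom more electronegative than carbon and −1 for every bond to one less electronegative; C–C bonds are 0.
C2 has one bond to C (0), a double bond to C (2×0 = 0), one bond to H (-1).
Oxidation state = 0 + 0 − 1 = -1.

-1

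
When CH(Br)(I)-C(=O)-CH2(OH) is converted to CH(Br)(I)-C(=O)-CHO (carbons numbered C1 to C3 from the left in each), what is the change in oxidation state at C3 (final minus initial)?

+2

Before: C3 has 1 bond to C, 2 bonds to H, 1 bond to O → oxidation state -1.
After: C3 has 1 bond to C, 1 bond to H, 2 bonds to O → oxidation state +1.
Δ = +1 − (-1) = +2, so this is an oxidation at C3.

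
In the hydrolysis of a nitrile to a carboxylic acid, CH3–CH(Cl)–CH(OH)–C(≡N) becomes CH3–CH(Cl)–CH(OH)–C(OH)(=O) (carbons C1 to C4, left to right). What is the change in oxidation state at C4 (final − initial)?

Before: C4 has 1 bond to C, 3 bonds to N → oxidation state +3.
After: C4 has 1 bond to C, 3 bonds to O → oxidation state +3.
Δ = +3 − (+3) = 0, so no net redox change at C4.

0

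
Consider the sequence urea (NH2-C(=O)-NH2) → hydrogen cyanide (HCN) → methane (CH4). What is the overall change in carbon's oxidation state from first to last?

Carbon oxidation states along the series — urea: +4, hydrogen cyanide: +2, methane: -4.
Net change = -4 − (+4) = -8.

-8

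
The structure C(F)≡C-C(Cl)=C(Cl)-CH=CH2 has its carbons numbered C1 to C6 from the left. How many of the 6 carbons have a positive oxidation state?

Bonds to more-electronegative neighbours contribute +1 each, bonds to H or metals contribute −1 each, and C–C bonds contribute 0. Tallying each carbon:
C1: 3C, 1F → 0 + 1 = +1
C2: 4C → 0 = 0
C3: 3C, 1Cl → 0 + 1 = +1
C4: 3C, 1Cl → 0 + 1 = +1
C5: 3C, 1H → 0 − 1 = -1
C6: 2C, 2H → 0 − 2 = -2
3 carbons (C1, C3, C4) meet the condition.

3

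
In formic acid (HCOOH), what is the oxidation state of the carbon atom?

+2

Assign +1 per bond to O/N/halogen, −1 per bond to H or an electropositive element, and 0 per bond to carbon.
The carbon has one bond to H (-1), a double bond to O (2×+1 = +2), one bond to O (+1).
Oxidation state = -1 + 2 + 1 = +2.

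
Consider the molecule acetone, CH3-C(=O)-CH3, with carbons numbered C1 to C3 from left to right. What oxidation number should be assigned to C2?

+2

Assign +1 per bond to O/N/halogen, −1 per bond to H or an electropositive element, and 0 per bond to carbon.
C2 has a double bond to O (2×+1 = +2), one bond to C (0), one bond to C (0).
Oxidation state = +2 + 0 + 0 = +2.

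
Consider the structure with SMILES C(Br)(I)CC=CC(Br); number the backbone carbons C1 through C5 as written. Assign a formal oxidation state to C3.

Bonds to more-electronegative neighbours contribute +1 each, bonds to H or metals contribute −1 each, and C–C bonds contribute 0.
C3 has one bond to C (0), a double bond to C (2×0 = 0), one bond to H (-1).
Oxidation state = 0 + 0 − 1 = -1.

-1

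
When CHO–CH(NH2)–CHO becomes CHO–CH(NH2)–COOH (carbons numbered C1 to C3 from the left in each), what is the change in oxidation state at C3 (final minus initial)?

Before: C3 has 1 bond to C, 1 bond to H, 2 bonds to O → oxidation state +1.
After: C3 has 1 bond to C, 3 bonds to O → oxidation state +3.
Δ = +3 − (+1) = +2, so this is an oxidation at C3.

+2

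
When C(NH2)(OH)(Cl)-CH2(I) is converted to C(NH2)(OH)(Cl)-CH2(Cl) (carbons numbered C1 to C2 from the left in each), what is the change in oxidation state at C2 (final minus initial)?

Before: C2 has 1 bond to C, 2 bonds to H, 1 bond to I → oxidation state -1.
After: C2 has 1 bond to C, 2 bonds to H, 1 bond to Cl → oxidation state -1.
Δ = -1 − (-1) = 0, so no net redox change at C2.

0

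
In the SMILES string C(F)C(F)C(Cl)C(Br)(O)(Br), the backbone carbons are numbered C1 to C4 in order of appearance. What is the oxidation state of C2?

C2 has one bond to C (0), one bond to C (0), one bond to F (+1), one bond to H (-1).
Oxidation state = 0 + 0 + 1 − 1 = 0.

0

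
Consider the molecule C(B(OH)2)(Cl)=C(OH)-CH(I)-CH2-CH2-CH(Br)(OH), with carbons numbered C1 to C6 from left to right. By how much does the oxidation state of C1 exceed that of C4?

+2

C1: 2C, 1Cl, 1B → 0 + 1 − 1 = 0
C4: 2C, 2H → 0 − 2 = -2
Difference: 0 − (-2) = +2.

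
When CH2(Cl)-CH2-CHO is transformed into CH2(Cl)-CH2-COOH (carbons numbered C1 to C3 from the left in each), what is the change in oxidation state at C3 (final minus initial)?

Before: C3 has 1 bond to C, 1 bond to H, 2 bonds to O → oxidation state +1.
After: C3 has 1 bond to C, 3 bonds to O → oxidation state +3.
Δ = +3 − (+1) = +2, so this is an oxidation at C3.

+2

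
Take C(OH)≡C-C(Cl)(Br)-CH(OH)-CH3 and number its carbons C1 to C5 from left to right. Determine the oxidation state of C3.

+2

C3 has one bond to C (0), one bond to C (0), one bond to Cl (+1), one bond to Br (+1).
Oxidation state = 0 + 0 + 1 + 1 = +2.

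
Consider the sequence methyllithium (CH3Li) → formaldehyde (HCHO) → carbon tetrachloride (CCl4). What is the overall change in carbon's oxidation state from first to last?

Carbon oxidation states along the series — methyllithium: -4, formaldehyde: 0, carbon tetrachloride: +4.
Net change = +4 − (-4) = +8.

+8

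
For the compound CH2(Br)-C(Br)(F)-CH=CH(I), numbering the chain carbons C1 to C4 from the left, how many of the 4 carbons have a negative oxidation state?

2

Tallying each carbon's bonds:
C1: 1C, 2H, 1Br → 0 − 2 + 1 = -1
C2: 2C, 1F, 1Br → 0 + 1 + 1 = +2
C3: 3C, 1H → 0 − 1 = -1
C4: 2C, 1H, 1I → 0 − 1 + 1 = 0
2 carbons (C1, C3) meet the condition.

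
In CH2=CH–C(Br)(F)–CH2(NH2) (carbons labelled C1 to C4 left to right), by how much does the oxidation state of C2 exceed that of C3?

C2: 3C, 1H → 0 − 1 = -1
C3: 2C, 1F, 1Br → 0 + 1 + 1 = +2
Difference: -1 − (+2) = -3.

-3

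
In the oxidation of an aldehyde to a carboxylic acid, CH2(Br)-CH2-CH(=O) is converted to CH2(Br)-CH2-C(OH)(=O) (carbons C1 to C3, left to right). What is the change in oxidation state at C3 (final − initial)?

+2

Before: C3 has 1 bond to C, 1 bond to H, 2 bonds to O → oxidation state +1.
After: C3 has 1 bond to C, 3 bonds to O → oxidation state +3.
Δ = +3 − (+1) = +2, so this is an oxidation at C3.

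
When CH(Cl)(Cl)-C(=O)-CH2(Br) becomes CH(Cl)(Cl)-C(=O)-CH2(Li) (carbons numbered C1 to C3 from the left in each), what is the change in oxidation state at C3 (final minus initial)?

-2

Before: C3 has 1 bond to C, 2 bonds to H, 1 bond to Br → oxidation state -1.
After: C3 has 1 bond to C, 2 bonds to H, 1 bond to Li → oxidation state -3.
Δ = -3 − (-1) = -2, so this is a reduction at C3.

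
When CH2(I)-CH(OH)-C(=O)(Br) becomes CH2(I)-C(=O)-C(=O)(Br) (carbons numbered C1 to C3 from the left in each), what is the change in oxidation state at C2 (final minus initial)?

+2

Before: C2 has 2 bonds to C, 1 bond to H, 1 bond to O → oxidation state 0.
After: C2 has 2 bonds to C, 2 bonds to O → oxidation state +2.
Δ = +2 − (0) = +2, so this is an oxidation at C2.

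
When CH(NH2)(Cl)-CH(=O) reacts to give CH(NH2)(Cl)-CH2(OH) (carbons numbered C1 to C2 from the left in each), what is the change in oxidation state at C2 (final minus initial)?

Before: C2 has 1 bond to C, 1 bond to H, 2 bonds to O → oxidation state +1.
After: C2 has 1 bond to C, 2 bonds to H, 1 bond to O → oxidation state -1.
Δ = -1 − (+1) = -2, so this is a reduction at C2.

-2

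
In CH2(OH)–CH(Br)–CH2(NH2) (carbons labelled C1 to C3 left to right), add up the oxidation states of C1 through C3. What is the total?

-2

Tallying each carbon's bonds:
C1: 1C, 2H, 1O → 0 − 2 + 1 = -1
C2: 2C, 1H, 1Br → 0 − 1 + 1 = 0
C3: 1C, 2H, 1N → 0 − 2 + 1 = -1
Sum = -1 + 0 − 1 = -2.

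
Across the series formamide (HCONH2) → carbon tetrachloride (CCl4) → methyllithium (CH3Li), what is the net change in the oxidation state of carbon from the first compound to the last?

Carbon oxidation states along the series — formamide: +2, carbon tetrachloride: +4, methyllithium: -4.
Net change = -4 − (+2) = -6.

-6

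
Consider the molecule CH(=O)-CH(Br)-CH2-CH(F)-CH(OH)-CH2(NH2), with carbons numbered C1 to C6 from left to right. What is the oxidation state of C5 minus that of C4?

C5: 2C, 1H, 1O → 0 − 1 + 1 = 0
C4: 2C, 1H, 1F → 0 − 1 + 1 = 0
Difference: 0 − (0) = 0.

0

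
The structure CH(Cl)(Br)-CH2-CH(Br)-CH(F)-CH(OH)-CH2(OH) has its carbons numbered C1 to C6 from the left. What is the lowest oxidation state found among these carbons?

Count +1 for every bond to an atom more electronegative than carbon and −1 for every bond to one less electronegative; C–C bonds are 0. Tallying each carbon:
C1: 1C, 1H, 1Cl, 1Br → 0 − 1 + 1 + 1 = +1
C2: 2C, 2H → 0 − 2 = -2
C3: 2C, 1H, 1Br → 0 − 1 + 1 = 0
C4: 2C, 1H, 1F → 0 − 1 + 1 = 0
C5: 2C, 1H, 1O → 0 − 1 + 1 = 0
C6: 1C, 2H, 1O → 0 − 2 + 1 = -1
The lowest value is -2.

-2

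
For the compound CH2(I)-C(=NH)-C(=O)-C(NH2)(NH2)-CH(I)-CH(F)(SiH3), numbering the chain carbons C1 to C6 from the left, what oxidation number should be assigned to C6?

Assign +1 per bond to O/N/halogen, −1 per bond to H or an electropositive element, and 0 per bond to carbon.
C6 has one bond to C (0), one bond to F (+1), one bond to H (-1), one bond to Si (-1).
Oxidation state = 0 + 1 − 1 − 1 = -1.

-1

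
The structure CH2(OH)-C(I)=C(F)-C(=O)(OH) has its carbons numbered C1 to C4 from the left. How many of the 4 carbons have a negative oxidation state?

Count +1 for every bond to an atom more electronegative than carbon and −1 for every bond to one less electronegative; C–C bonds are 0. Tallying each carbon:
C1: 1C, 2H, 1O → 0 − 2 + 1 = -1
C2: 3C, 1I → 0 + 1 = +1
C3: 3C, 1F → 0 + 1 = +1
C4: 1C, 3O → 0 + 3 = +3
1 carbon (C1) meets the condition.

1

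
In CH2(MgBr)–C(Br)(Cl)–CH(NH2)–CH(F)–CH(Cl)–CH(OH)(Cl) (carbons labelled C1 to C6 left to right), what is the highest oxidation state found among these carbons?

+2

Bonds to more-electronegative neighbours contribute +1 each, bonds to H or metals contribute −1 each, and C–C bonds contribute 0. Tallying each carbon:
C1: 1C, 2H, 1Mg → 0 − 2 − 1 = -3
C2: 2C, 1Cl, 1Br → 0 + 1 + 1 = +2
C3: 2C, 1H, 1N → 0 − 1 + 1 = 0
C4: 2C, 1H, 1F → 0 − 1 + 1 = 0
C5: 2C, 1H, 1Cl → 0 − 1 + 1 = 0
C6: 1C, 1H, 1O, 1Cl → 0 − 1 + 1 + 1 = +1
The highest value is +2.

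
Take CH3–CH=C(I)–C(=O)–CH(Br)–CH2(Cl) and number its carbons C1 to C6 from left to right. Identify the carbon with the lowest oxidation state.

C1

Count +1 for every bond to an atom more electronegative than carbon and −1 for every bond to one less electronegative; C–C bonds are 0. Tallying each carbon:
C1: 1C, 3H → 0 − 3 = -3
C2: 3C, 1H → 0 − 1 = -1
C3: 3C, 1I → 0 + 1 = +1
C4: 2C, 2O → 0 + 2 = +2
C5: 2C, 1H, 1Br → 0 − 1 + 1 = 0
C6: 1C, 2H, 1Cl → 0 − 2 + 1 = -1
The most reduced carbon is C1 at -3.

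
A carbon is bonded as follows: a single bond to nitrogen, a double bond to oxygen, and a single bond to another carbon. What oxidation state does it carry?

+3

The carbon has one bond to C (0), one bond to N (+1), a double bond to O (2×+1 = +2).
Oxidation state = 0 + 1 + 2 = +3.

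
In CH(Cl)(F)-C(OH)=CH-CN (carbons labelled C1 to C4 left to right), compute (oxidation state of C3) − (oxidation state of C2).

-2

C3: 3C, 1H → 0 − 1 = -1
C2: 3C, 1O → 0 + 1 = +1
Difference: -1 − (+1) = -2.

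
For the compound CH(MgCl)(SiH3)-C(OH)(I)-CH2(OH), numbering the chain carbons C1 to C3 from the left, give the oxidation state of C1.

C1 has one bond to C (0), one bond to Mg (-1), one bond to H (-1), one bond to Si (-1).
Oxidation state = 0 − 1 − 1 − 1 = -3.

-3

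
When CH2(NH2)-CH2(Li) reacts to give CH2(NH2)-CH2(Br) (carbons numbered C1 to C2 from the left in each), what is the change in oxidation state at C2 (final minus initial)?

Before: C2 has 1 bond to C, 2 bonds to H, 1 bond to Li → oxidation state -3.
After: C2 has 1 bond to C, 2 bonds to H, 1 bond to Br → oxidation state -1.
Δ = -1 − (-3) = +2, so this is an oxidation at C2.

+2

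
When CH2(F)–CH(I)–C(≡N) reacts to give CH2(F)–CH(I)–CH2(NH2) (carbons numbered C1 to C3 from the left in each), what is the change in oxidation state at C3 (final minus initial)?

Before: C3 has 1 bond to C, 3 bonds to N → oxidation state +3.
After: C3 has 1 bond to C, 2 bonds to H, 1 bond to N → oxidation state -1.
Δ = -1 − (+3) = -4, so this is a reduction at C3.

-4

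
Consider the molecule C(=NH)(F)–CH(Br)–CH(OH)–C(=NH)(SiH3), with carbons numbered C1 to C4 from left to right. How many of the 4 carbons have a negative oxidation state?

Each bond to a more electronegative atom (O, N, halogen) counts +1, each bond to a less electronegative atom (H, metal, B, Si) counts −1, and each C–C bond counts 0. Tallying each carbon:
C1: 1C, 2N, 1F → 0 + 2 + 1 = +3
C2: 2C, 1H, 1Br → 0 − 1 + 1 = 0
C3: 2C, 1H, 1O → 0 − 1 + 1 = 0
C4: 1C, 2N, 1Si → 0 + 2 − 1 = +1
0 carbons meet the condition.

0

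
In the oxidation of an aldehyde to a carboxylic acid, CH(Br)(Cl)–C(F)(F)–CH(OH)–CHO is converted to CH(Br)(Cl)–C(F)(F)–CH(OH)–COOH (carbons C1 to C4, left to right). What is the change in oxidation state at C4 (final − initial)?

Before: C4 has 1 bond to C, 1 bond to H, 2 bonds to O → oxidation state +1.
After: C4 has 1 bond to C, 3 bonds to O → oxidation state +3.
Δ = +3 − (+1) = +2, so this is an oxidation at C4.

+2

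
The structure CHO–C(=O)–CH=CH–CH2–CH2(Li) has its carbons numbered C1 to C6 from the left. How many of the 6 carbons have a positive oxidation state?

2

Bonds to more-electronegative neighbours contribute +1 each, bonds to H or metals contribute −1 each, and C–C bonds contribute 0. Tallying each carbon:
C1: 1C, 1H, 2O → 0 − 1 + 2 = +1
C2: 2C, 2O → 0 + 2 = +2
C3: 3C, 1H → 0 − 1 = -1
C4: 3C, 1H → 0 − 1 = -1
C5: 2C, 2H → 0 − 2 = -2
C6: 1C, 2H, 1Li → 0 − 2 − 1 = -3
2 carbons (C1, C2) meet the condition.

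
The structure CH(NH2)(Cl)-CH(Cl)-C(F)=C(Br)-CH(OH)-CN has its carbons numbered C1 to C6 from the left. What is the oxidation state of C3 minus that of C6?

C3: 3C, 1F → 0 + 1 = +1
C6: 1C, 3N → 0 + 3 = +3
Difference: +1 − (+3) = -2.

-2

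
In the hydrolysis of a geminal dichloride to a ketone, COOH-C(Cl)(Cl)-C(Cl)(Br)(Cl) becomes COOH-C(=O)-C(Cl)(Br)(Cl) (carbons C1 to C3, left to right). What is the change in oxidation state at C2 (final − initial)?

Before: C2 has 2 bonds to C, 2 bonds to Cl → oxidation state +2.
After: C2 has 2 bonds to C, 2 bonds to O → oxidation state +2.
Δ = +2 − (+2) = 0, so no net redox change at C2.

0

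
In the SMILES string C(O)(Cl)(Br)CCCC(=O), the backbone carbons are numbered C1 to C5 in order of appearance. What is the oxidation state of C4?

C4 has one bond to C (0), one bond to C (0), one bond to H (-1), one bond to H (-1).
Oxidation state = 0 + 0 − 1 − 1 = -2.

-2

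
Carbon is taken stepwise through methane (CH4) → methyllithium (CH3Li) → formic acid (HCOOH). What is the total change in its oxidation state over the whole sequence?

+6

Carbon oxidation states along the series — methane: -4, methyllithium: -4, formic acid: +2.
Net change = +2 − (-4) = +6.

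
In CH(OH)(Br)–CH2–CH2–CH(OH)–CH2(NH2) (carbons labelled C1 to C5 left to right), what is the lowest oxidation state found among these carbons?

Tallying each carbon's bonds:
C1: 1C, 1H, 1O, 1Br → 0 − 1 + 1 + 1 = +1
C2: 2C, 2H → 0 − 2 = -2
C3: 2C, 2H → 0 − 2 = -2
C4: 2C, 1H, 1O → 0 − 1 + 1 = 0
C5: 1C, 2H, 1N → 0 − 2 + 1 = -1
The lowest value is -2.

-2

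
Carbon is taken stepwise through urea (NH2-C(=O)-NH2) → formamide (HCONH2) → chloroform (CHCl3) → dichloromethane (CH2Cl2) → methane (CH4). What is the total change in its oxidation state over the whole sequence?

Carbon oxidation states along the series — urea: +4, formamide: +2, chloroform: +2, dichloromethane: 0, methane: -4.
Net change = -4 − (+4) = -8.

-8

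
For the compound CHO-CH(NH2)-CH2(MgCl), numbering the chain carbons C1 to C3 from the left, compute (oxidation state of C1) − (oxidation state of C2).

C1: 1C, 1H, 2O → 0 − 1 + 2 = +1
C2: 2C, 1H, 1N → 0 − 1 + 1 = 0
Difference: +1 − (0) = +1.

+1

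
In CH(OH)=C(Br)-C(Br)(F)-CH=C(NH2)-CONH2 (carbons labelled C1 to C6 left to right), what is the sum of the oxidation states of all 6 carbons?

+6

Count +1 for every bond to an atom more electronegative than carbon and −1 for every bond to one less electronegative; C–C bonds are 0. Tallying each carbon:
C1: 2C, 1H, 1O → 0 − 1 + 1 = 0
C2: 3C, 1Br → 0 + 1 = +1
C3: 2C, 1F, 1Br → 0 + 1 + 1 = +2
C4: 3C, 1H → 0 − 1 = -1
C5: 3C, 1N → 0 + 1 = +1
C6: 1C, 2O, 1N → 0 + 2 + 1 = +3
Sum = 0 + 1 + 2 − 1 + 1 + 3 = +6.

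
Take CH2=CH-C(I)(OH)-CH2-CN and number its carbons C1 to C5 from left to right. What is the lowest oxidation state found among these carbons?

Tallying each carbon's bonds:
C1: 2C, 2H → 0 − 2 = -2
C2: 3C, 1H → 0 − 1 = -1
C3: 2C, 1O, 1I → 0 + 1 + 1 = +2
C4: 2C, 2H → 0 − 2 = -2
C5: 1C, 3N → 0 + 3 = +3
The lowest value is -2.

-2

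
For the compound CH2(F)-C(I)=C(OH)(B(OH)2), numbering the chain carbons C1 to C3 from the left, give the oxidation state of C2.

Bonds to more-electronegative neighbours contribute +1 each, bonds to H or metals contribute −1 each, and C–C bonds contribute 0.
C2 has one bond to C (0), a double bond to C (2×0 = 0), one bond to I (+1).
Oxidation state = 0 + 0 + 1 = +1.

+1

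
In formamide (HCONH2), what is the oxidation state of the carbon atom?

Bonds to more-electronegative neighbours contribute +1 each, bonds to H or metals contribute −1 each, and C–C bonds contribute 0.
The carbon has one bond to H (-1), a double bond to O (2×+1 = +2), one bond to N (+1).
Oxidation state = -1 + 2 + 1 = +2.

+2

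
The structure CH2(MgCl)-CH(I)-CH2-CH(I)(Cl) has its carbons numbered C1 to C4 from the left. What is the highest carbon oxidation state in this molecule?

+1

Tallying each carbon's bonds:
C1: 1C, 2H, 1Mg → 0 − 2 − 1 = -3
C2: 2C, 1H, 1I → 0 − 1 + 1 = 0
C3: 2C, 2H → 0 − 2 = -2
C4: 1C, 1H, 1Cl, 1I → 0 − 1 + 1 + 1 = +1
The highest value is +1.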